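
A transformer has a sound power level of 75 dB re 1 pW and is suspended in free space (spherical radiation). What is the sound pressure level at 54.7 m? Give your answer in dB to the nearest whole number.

Free-field spherical radiation: L_p = L_w − 10·log₁₀(4π·r²), r = 54.7 m.
4π·r² = 3.76e+04 m², 10·log₁₀ of that is 45.752 dB.
L_p = 75 − 45.752 = 29.25 dB.

29 dB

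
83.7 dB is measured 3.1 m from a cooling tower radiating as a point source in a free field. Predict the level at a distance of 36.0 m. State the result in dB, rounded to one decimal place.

62.4 dB

For a point source, L₂ = L₁ − 20·log₁₀(r₂/r₁).
L₂ = 83.7 − 20·log₁₀(36.0/3.1) = 83.7 − 21.299 = 62.40 dB.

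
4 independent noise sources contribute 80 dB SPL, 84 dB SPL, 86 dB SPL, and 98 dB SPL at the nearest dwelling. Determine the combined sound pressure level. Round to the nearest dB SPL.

For uncorrelated sources the intensities add, so convert each level to linear form, sum, and take 10·log₁₀ of the total.
Σ 10^(L/10) = 10^(80/10) + 10^(84/10) + 10^(86/10) + 10^(98/10) = 7.059e+09.
L_total = 10·log₁₀(7.059e+09) = 98.49 dB SPL.

98 dB SPL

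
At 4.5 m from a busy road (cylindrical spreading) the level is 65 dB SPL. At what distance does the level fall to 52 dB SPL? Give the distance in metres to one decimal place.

For a line source L₁ − L₂ = 10·log₁₀(r₂/r₁), so r₂ = r₁·10^((L₁−L₂)/10).
r₂ = 4.5·10^((65−52)/10) = 4.5·10^(13.0/10) = 89.79 m.

89.8 m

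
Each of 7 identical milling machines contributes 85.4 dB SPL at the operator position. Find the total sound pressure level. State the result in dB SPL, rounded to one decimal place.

93.9 dB SPL

With 7 equal, uncorrelated contributions the intensity is 7× that of one unit, giving a rise of 10·log₁₀ 7.
L_total = 85.4 + 10·log₁₀(7) = 85.4 + 8.451 = 93.85 dB SPL.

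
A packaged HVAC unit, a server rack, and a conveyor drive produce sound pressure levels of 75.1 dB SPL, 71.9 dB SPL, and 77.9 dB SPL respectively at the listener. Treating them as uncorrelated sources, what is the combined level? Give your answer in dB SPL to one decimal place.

Incoherent sources combine by intensity addition: L_total = 10·log₁₀(Σ 10^(L_i/10)).
Σ 10^(L/10) = 10^(75.1/10) + 10^(71.9/10) + 10^(77.9/10) = 1.095e+08.
L_total = 10·log₁₀(1.095e+08) = 80.39 dB SPL.

80.4 dB SPL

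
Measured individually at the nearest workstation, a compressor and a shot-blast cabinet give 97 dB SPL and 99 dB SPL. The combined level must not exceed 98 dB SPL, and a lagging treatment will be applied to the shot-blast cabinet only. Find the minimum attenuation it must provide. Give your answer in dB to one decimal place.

7.9 dB

Fixed contribution from the other source: Σ 10^(L/10) = 10^(97/10) = 5.012e+09 (97.00 dB SPL).
The limit corresponds to 10^(98/10) = 6.310e+09; subtracting the fixed part leaves 1.298e+09 for the shot-blast cabinet, i.e. 91.13 dB SPL.
So the shot-blast cabinet must be reduced from 99 to 91.13 dB SPL: IL = 7.87 dB.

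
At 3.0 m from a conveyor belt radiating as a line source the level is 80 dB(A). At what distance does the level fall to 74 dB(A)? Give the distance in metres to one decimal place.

Line-source spreading drops the level by 10·log₁₀(r₂/r₁); inverting, r₂/r₁ = 10^(ΔL/10).
r₂ = 3.0·10^((80−74)/10) = 3.0·10^(6.0/10) = 11.94 m.

11.9 m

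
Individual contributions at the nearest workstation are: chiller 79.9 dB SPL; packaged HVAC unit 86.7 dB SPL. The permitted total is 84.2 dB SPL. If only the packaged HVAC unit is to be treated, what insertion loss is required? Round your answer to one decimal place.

4.5 dB

Everything except the packaged HVAC unit sums to 10^(79.9/10) = 9.772e+07 in linear terms, 79.90 dB SPL.
To meet 84.2 dB SPL overall, the treated packaged HVAC unit may contribute at most 10^(84.2/10) − 9.772e+07 = 1.653e+08, i.e. 82.18 dB SPL.
So the packaged HVAC unit must be reduced from 86.7 to 82.18 dB SPL: IL = 4.52 dB.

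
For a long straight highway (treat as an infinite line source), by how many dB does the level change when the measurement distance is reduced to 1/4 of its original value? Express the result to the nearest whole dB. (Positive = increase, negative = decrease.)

+6 dB

Line-source spreading: ΔL = −10·log₁₀(r₂/r₁).
ΔL = −10·log₁₀(0.25) = +6.02 dB.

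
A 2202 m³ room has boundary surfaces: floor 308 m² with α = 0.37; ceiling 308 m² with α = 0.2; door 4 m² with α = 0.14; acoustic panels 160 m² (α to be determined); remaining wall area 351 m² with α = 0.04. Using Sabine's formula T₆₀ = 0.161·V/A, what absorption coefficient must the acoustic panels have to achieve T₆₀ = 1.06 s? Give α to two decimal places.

0.90

Required total absorption A = 0.161·2202/1.06 = 334.45 m².
Absorption from the other surfaces = 308·0.37 + 308·0.2 + 4·0.14 + 351·0.04 = 190.16 m², so the acoustic panels must supply 144.29 m² over 160 m².
α = 144.29/160 = 0.902.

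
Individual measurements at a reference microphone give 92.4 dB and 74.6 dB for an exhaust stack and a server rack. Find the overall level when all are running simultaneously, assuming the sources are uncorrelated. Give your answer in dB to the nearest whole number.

92 dB

For uncorrelated sources the intensities add, so convert each level to linear form, sum, and take 10·log₁₀ of the total.
Σ 10^(L/10) = 10^(92.4/10) + 10^(74.6/10) = 1.767e+09.
L_total = 10·log₁₀(1.767e+09) = 92.47 dB.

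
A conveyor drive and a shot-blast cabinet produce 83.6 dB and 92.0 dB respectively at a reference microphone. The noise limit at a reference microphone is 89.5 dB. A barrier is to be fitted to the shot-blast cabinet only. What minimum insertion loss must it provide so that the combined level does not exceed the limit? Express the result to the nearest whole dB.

The untreated sources together contribute 10^(83.6/10) = 2.291e+08, i.e. 83.60 dB.
The limit corresponds to 10^(89.5/10) = 8.913e+08; subtracting the fixed part leaves 6.622e+08 for the shot-blast cabinet, i.e. 88.21 dB.
Required insertion loss = 92.0 − 88.21 = 3.79 dB.

4 dB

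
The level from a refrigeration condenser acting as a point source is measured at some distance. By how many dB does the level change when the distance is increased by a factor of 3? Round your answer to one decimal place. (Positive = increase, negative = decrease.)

-9.5 dB

A point source loses 6 dB per doubling of distance; generally ΔL = −20·log₁₀(r₂/r₁).
ΔL = −20·log₁₀(3) = -9.54 dB.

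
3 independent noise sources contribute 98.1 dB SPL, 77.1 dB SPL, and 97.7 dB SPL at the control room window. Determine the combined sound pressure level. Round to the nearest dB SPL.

101 dB SPL

For uncorrelated sources the intensities add, so convert each level to linear form, sum, and take 10·log₁₀ of the total.
Σ 10^(L/10) = 10^(98.1/10) + 10^(77.1/10) + 10^(97.7/10) = 1.240e+10.
L_total = 10·log₁₀(1.240e+10) = 100.93 dB SPL.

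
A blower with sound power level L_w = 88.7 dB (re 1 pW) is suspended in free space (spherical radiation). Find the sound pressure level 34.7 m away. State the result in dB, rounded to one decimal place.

Free-field spherical radiation: L_p = L_w − 10·log₁₀(4π·r²), r = 34.7 m.
4π·r² = 1.513e+04 m², 10·log₁₀ of that is 41.799 dB.
L_p = 88.7 − 41.799 = 46.90 dB.

46.9 dB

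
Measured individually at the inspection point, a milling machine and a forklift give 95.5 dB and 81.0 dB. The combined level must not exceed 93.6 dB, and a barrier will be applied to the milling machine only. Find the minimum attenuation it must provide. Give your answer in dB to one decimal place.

The untreated sources together contribute 10^(81.0/10) = 1.259e+08, i.e. 81.00 dB.
To meet 93.6 dB overall, the treated milling machine may contribute at most 10^(93.6/10) − 1.259e+08 = 2.165e+09, i.e. 93.35 dB.
So the milling machine must be reduced from 95.5 to 93.35 dB: IL = 2.15 dB.

2.1 dB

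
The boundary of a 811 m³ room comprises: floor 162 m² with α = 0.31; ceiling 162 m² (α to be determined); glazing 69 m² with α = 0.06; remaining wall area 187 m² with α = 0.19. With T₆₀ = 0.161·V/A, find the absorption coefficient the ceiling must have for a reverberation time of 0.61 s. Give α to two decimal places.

A = 0.161·V/T₆₀ = 0.161·811/0.61 = 214.05 m² sabins.
Absorption from the other surfaces = 162·0.31 + 69·0.06 + 187·0.19 = 89.89 m², so the ceiling must supply 124.16 m² over 162 m².
α = 124.16/162 = 0.766.

0.77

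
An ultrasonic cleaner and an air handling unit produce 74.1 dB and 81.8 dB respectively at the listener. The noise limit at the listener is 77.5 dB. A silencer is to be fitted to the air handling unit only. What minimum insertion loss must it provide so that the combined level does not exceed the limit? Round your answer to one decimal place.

7.0 dB

The untreated sources together contribute 10^(74.1/10) = 2.570e+07, i.e. 74.10 dB.
The limit corresponds to 10^(77.5/10) = 5.623e+07; subtracting the fixed part leaves 3.053e+07 for the air handling unit, i.e. 74.85 dB.
So the air handling unit must be reduced from 81.8 to 74.85 dB: IL = 6.95 dB.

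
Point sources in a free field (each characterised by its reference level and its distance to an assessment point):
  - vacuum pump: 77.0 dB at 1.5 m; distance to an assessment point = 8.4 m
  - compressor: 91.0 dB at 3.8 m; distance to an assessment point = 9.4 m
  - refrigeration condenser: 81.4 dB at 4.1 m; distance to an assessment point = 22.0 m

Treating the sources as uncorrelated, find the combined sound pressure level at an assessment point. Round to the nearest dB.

Propagate each source to the receiver with L = L_ref − 20·log₁₀(r/r_ref), then add intensities.
vacuum pump: 77.0 − 20·log₁₀(8.4/1.5) = 77.0 − 14.96 = 62.04 dB.
compressor: 91.0 − 20·log₁₀(9.4/3.8) = 91.0 − 7.87 = 83.13 dB.
refrigeration condenser: 81.4 − 20·log₁₀(22.0/4.1) = 81.4 − 14.59 = 66.81 dB.
Σ 10^(L/10) = 2.121e+08 → L_total = 10·log₁₀(2.121e+08) = 83.27 dB.

83 dB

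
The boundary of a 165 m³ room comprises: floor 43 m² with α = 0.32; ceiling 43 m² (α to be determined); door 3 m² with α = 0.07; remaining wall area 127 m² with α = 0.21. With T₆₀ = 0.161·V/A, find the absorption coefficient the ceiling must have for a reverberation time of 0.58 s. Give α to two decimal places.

Required total absorption A = 0.161·165/0.58 = 45.80 m².
Absorption from the other surfaces = 43·0.32 + 3·0.07 + 127·0.21 = 40.64 m², so the ceiling must supply 5.16 m² over 43 m².
α = 5.16/43 = 0.120.

0.12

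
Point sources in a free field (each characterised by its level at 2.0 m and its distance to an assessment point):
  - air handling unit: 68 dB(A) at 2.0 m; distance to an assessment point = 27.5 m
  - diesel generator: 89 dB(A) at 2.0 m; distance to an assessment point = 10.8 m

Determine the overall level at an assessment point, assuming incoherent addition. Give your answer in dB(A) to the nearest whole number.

74 dB(A)

Apply inverse-square spreading to bring every level to the receiver, then sum 10^(L/10).
air handling unit: 68 − 20·log₁₀(27.5/2.0) = 68 − 22.77 = 45.23 dB(A).
diesel generator: 89 − 20·log₁₀(10.8/2.0) = 89 − 14.65 = 74.35 dB(A).
Σ 10^(L/10) = 2.727e+07 → L_total = 10·log₁₀(2.727e+07) = 74.36 dB(A).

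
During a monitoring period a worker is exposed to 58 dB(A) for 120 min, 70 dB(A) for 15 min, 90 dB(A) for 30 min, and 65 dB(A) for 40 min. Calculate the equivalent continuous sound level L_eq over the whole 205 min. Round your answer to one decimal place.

81.7 dB(A)

L_eq = 10·log₁₀[(1/T)·Σ tᵢ·10^(Lᵢ/10)] with T = 205 min.
Σ tᵢ·10^(Lᵢ/10) = 120·10^(58/10) + 15·10^(70/10) + 30·10^(90/10) + 40·10^(65/10) = 3.035e+10.
L_eq = 10·log₁₀(3.035e+10/205) = 81.70 dB(A).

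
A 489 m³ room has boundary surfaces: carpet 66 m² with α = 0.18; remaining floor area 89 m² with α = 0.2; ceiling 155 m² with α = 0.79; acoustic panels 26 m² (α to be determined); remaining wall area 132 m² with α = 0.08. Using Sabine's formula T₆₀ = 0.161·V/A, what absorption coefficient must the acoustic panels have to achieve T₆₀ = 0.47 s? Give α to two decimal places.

Required total absorption A = 0.161·489/0.47 = 167.51 m².
Absorption from the other surfaces = 66·0.18 + 89·0.2 + 155·0.79 + 132·0.08 = 162.69 m², so the acoustic panels must supply 4.82 m² over 26 m².
α = 4.82/26 = 0.185.

0.19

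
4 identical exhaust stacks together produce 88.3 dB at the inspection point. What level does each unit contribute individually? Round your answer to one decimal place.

For N identical incoherent sources L_total = L₁ + 10·log₁₀ N, so L₁ = 88.3 − 10·log₁₀(4) = 88.3 − 6.021.

82.3 dB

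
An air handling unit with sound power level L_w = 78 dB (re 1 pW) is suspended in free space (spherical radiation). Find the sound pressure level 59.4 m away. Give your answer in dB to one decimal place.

31.5 dB

Free-field spherical radiation: L_p = L_w − 10·log₁₀(4π·r²), r = 59.4 m.
4π·r² = 4.434e+04 m², 10·log₁₀ of that is 46.468 dB.
L_p = 78 − 46.468 = 31.53 dB.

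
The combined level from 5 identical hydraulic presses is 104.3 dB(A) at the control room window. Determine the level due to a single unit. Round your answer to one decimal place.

97.3 dB(A)

For N identical incoherent sources L_total = L₁ + 10·log₁₀ N, so L₁ = 104.3 − 10·log₁₀(5) = 104.3 − 6.990.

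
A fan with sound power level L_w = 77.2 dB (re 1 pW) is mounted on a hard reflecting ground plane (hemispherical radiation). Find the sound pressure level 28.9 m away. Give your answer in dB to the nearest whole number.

40 dB

The power spreads over a hemisphere of area 2π·r², so L_p = L_w − 10·log₁₀(2π·r²).
2π·r² = 5248 m², 10·log₁₀ of that is 37.200 dB.
L_p = 77.2 − 37.200 = 40.00 dB.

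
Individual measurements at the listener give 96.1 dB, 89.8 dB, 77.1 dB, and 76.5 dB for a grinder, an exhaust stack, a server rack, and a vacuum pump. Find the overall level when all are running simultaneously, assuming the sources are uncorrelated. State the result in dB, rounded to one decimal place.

For uncorrelated sources the intensities add, so convert each level to linear form, sum, and take 10·log₁₀ of the total.
Σ 10^(L/10) = 10^(96.1/10) + 10^(89.8/10) + 10^(77.1/10) + 10^(76.5/10) = 5.125e+09.
L_total = 10·log₁₀(5.125e+09) = 97.10 dB.

97.1 dB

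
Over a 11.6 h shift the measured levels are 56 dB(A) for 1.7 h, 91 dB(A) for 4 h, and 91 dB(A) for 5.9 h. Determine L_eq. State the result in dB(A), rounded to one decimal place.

Weight each interval's intensity by its duration and average over T = 11.6 h:
Σ tᵢ·10^(Lᵢ/10) = 1.7·10^(56/10) + 4·10^(91/10) + 5.9·10^(91/10) = 1.246e+10.
L_eq = 10·log₁₀(1.246e+10/11.6) = 90.31 dB(A).

90.3 dB(A)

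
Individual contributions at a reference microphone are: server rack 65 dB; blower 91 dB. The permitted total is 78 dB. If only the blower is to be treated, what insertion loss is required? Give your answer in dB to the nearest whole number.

13 dB

Fixed contribution from the other source: Σ 10^(L/10) = 10^(65/10) = 3.162e+06 (65.00 dB).
To meet 78 dB overall, the treated blower may contribute at most 10^(78/10) − 3.162e+06 = 5.993e+07, i.e. 77.78 dB.
So the blower must be reduced from 91 to 77.78 dB: IL = 13.22 dB.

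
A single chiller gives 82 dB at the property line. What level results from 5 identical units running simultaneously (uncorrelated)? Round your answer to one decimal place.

L_total = L₁ + 10·log₁₀ N for N identical incoherent sources.
L_total = 82 + 10·log₁₀(5) = 82 + 6.990 = 88.99 dB.

89.0 dB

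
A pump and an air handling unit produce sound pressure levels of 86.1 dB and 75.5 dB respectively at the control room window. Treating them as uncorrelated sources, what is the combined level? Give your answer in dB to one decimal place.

86.5 dB

Incoherent sources combine by intensity addition: L_total = 10·log₁₀(Σ 10^(L_i/10)).
Σ 10^(L/10) = 10^(86.1/10) + 10^(75.5/10) = 4.429e+08.
L_total = 10·log₁₀(4.429e+08) = 86.46 dB.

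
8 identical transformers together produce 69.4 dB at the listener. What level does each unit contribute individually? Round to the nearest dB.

60 dB

Dividing the total intensity by 8 lowers the level by 10·log₁₀ 8 = 9.031 dB: L₁ = 69.4 − 9.031.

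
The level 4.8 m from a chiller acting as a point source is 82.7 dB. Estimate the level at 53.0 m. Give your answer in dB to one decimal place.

61.8 dB

For a point source, L₂ = L₁ − 20·log₁₀(r₂/r₁).
L₂ = 82.7 − 20·log₁₀(53.0/4.8) = 82.7 − 20.861 = 61.84 dB.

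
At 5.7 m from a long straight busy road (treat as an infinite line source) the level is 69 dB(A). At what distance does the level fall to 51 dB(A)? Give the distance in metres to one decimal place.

The 18.0 dB drop corresponds to a distance ratio of 10^(18.0/10) for a line source.
r₂ = 5.7·10^((69−51)/10) = 5.7·10^(18.0/10) = 359.65 m.

359.6 m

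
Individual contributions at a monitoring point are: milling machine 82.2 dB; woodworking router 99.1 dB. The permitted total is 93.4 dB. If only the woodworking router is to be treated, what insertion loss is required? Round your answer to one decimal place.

The untreated sources together contribute 10^(82.2/10) = 1.660e+08, i.e. 82.20 dB.
The limit corresponds to 10^(93.4/10) = 2.188e+09; subtracting the fixed part leaves 2.022e+09 for the woodworking router, i.e. 93.06 dB.
Required insertion loss = 99.1 − 93.06 = 6.04 dB.

6.0 dB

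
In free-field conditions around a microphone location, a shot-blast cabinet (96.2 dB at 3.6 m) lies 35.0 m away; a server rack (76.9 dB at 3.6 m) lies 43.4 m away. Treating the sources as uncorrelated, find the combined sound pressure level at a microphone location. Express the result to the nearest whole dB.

76 dB

Apply inverse-square spreading to bring every level to the receiver, then sum 10^(L/10).
shot-blast cabinet: 96.2 − 20·log₁₀(35.0/3.6) = 96.2 − 19.76 = 76.44 dB.
server rack: 76.9 − 20·log₁₀(43.4/3.6) = 76.9 − 21.62 = 55.28 dB.
Σ 10^(L/10) = 4.444e+07 → L_total = 10·log₁₀(4.444e+07) = 76.48 dB.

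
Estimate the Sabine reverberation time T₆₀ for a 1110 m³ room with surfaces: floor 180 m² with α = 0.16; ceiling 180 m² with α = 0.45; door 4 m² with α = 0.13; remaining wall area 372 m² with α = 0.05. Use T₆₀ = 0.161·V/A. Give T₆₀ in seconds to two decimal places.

1.39 s

Total absorption A = 180·0.16 + 180·0.45 + 4·0.13 + 372·0.05 = 128.92 m² sabins.
T₆₀ = 0.161·V/A = 0.161·1110/128.92 = 1.386 s.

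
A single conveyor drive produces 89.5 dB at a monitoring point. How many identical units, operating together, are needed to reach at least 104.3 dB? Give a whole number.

31

N identical sources give L₁ + 10·log₁₀ N, so require 10·log₁₀ N ≥ 104.3 − 89.5 = 14.8 dB.
N ≥ 10^(14.8/10) = 30.200, so N = 31.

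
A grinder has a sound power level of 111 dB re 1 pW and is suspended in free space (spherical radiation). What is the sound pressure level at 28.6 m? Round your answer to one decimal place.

70.9 dB

L_p = L_w − 10·log₁₀(4π·r²) with r = 28.6 m.
4π·r² = 1.028e+04 m², 10·log₁₀ of that is 40.119 dB.
L_p = 111 − 40.119 = 70.88 dB.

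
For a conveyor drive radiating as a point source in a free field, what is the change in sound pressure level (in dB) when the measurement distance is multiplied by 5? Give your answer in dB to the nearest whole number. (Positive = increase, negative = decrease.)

-14 dB

A point source loses 6 dB per doubling of distance; generally ΔL = −20·log₁₀(r₂/r₁).
ΔL = −20·log₁₀(5) = -13.98 dB.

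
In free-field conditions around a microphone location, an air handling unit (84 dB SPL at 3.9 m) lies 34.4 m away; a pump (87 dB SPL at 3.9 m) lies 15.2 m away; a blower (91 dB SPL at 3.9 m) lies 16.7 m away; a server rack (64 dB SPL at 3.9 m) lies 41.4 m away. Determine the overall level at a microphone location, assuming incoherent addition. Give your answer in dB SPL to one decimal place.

80.2 dB SPL

First find each source's level at the receiver (point-source: −20·log₁₀(r/r_ref)), then combine on an intensity basis.
air handling unit: 84 − 20·log₁₀(34.4/3.9) = 84 − 18.91 = 65.09 dB SPL.
pump: 87 − 20·log₁₀(15.2/3.9) = 87 − 11.82 = 75.18 dB SPL.
blower: 91 − 20·log₁₀(16.7/3.9) = 91 − 12.63 = 78.37 dB SPL.
server rack: 64 − 20·log₁₀(41.4/3.9) = 64 − 20.52 = 43.48 dB SPL.
Σ 10^(L/10) = 1.049e+08 → L_total = 10·log₁₀(1.049e+08) = 80.21 dB SPL.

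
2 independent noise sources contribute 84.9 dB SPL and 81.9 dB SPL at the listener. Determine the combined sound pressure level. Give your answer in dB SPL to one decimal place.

86.7 dB SPL

For uncorrelated sources the intensities add, so convert each level to linear form, sum, and take 10·log₁₀ of the total.
Σ 10^(L/10) = 10^(84.9/10) + 10^(81.9/10) = 4.639e+08.
L_total = 10·log₁₀(4.639e+08) = 86.66 dB SPL.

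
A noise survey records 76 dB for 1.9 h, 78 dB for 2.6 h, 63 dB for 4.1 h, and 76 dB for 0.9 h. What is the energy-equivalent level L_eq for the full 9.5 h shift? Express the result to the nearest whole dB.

75 dB

L_eq = 10·log₁₀[(1/T)·Σ tᵢ·10^(Lᵢ/10)] with T = 9.5 h.
Σ tᵢ·10^(Lᵢ/10) = 1.9·10^(76/10) + 2.6·10^(78/10) + 4.1·10^(63/10) + 0.9·10^(76/10) = 2.837e+08.
L_eq = 10·log₁₀(2.837e+08/9.5) = 74.75 dB.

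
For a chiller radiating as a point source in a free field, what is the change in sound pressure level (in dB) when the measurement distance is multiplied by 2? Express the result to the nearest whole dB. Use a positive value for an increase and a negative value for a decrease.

A point source loses 6 dB per doubling of distance; generally ΔL = −20·log₁₀(r₂/r₁).
ΔL = −20·log₁₀(2) = -6.02 dB.

-6 dB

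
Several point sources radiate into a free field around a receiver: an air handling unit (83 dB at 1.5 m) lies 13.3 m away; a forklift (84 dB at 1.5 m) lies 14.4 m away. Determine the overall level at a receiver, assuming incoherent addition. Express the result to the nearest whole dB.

Propagate each source to the receiver with L = L_ref − 20·log₁₀(r/r_ref), then add intensities.
air handling unit: 83 − 20·log₁₀(13.3/1.5) = 83 − 18.96 = 64.04 dB.
forklift: 84 − 20·log₁₀(14.4/1.5) = 84 − 19.65 = 64.35 dB.
Σ 10^(L/10) = 5.263e+06 → L_total = 10·log₁₀(5.263e+06) = 67.21 dB.

67 dB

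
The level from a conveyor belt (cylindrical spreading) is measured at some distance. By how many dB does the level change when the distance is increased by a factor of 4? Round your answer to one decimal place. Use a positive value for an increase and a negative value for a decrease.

-6.0 dB

With cylindrical spreading the level changes by −10·log₁₀(r₂/r₁).
ΔL = −10·log₁₀(4) = -6.02 dB.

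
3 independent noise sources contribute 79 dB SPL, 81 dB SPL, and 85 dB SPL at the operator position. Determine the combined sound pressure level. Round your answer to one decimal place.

For uncorrelated sources the intensities add, so convert each level to linear form, sum, and take 10·log₁₀ of the total.
Σ 10^(L/10) = 10^(79/10) + 10^(81/10) + 10^(85/10) = 5.216e+08.
L_total = 10·log₁₀(5.216e+08) = 87.17 dB SPL.

87.2 dB SPL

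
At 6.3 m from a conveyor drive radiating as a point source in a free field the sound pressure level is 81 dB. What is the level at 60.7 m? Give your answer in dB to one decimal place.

61.3 dB

Point-source attenuation: ΔL = 20·log₁₀(r₂/r₁) = 20·log₁₀(60.7/6.3) = 19.677 dB.
L₂ = 81 − 20·log₁₀(60.7/6.3) = 81 − 19.677 = 61.32 dB.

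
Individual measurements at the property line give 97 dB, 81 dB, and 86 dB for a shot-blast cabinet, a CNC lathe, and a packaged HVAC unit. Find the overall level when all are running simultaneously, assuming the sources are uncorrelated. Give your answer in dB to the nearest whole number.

Incoherent sources combine by intensity addition: L_total = 10·log₁₀(Σ 10^(L_i/10)).
Σ 10^(L/10) = 10^(97/10) + 10^(81/10) + 10^(86/10) = 5.536e+09.
L_total = 10·log₁₀(5.536e+09) = 97.43 dB.

97 dB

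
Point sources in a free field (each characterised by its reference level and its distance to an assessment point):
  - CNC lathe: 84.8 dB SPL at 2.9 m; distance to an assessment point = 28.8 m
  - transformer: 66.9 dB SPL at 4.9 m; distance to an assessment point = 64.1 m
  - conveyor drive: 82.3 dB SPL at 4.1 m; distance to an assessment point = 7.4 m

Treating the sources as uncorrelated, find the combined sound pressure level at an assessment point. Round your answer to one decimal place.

First find each source's level at the receiver (point-source: −20·log₁₀(r/r_ref)), then combine on an intensity basis.
CNC lathe: 84.8 − 20·log₁₀(28.8/2.9) = 84.8 − 19.94 = 64.86 dB SPL.
transformer: 66.9 − 20·log₁₀(64.1/4.9) = 66.9 − 22.33 = 44.57 dB SPL.
conveyor drive: 82.3 − 20·log₁₀(7.4/4.1) = 82.3 − 5.13 = 77.17 dB SPL.
Σ 10^(L/10) = 5.522e+07 → L_total = 10·log₁₀(5.522e+07) = 77.42 dB SPL.

77.4 dB SPL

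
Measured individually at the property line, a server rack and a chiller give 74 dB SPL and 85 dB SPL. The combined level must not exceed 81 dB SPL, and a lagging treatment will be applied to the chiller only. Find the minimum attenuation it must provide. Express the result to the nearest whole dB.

The untreated sources together contribute 10^(74/10) = 2.512e+07, i.e. 74.00 dB SPL.
To meet 81 dB SPL overall, the treated chiller may contribute at most 10^(81/10) − 2.512e+07 = 1.008e+08, i.e. 80.03 dB SPL.
So the chiller must be reduced from 85 to 80.03 dB SPL: IL = 4.97 dB.

5 dB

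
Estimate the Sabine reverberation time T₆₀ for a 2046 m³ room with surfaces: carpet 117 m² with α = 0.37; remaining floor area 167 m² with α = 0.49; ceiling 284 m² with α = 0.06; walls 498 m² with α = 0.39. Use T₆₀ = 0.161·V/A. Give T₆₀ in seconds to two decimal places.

Summing Sᵢαᵢ: 117·0.37 + 167·0.49 + 284·0.06 + 498·0.39 = 336.38 m².
T₆₀ = 0.161·V/A = 0.161·2046/336.38 = 0.979 s.

0.98 s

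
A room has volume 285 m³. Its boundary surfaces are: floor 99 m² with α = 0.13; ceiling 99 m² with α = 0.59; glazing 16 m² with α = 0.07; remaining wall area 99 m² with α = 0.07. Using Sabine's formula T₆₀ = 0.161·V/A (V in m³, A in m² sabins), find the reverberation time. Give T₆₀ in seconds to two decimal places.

0.58 s

Summing Sᵢαᵢ: 99·0.13 + 99·0.59 + 16·0.07 + 99·0.07 = 79.33 m².
T₆₀ = 0.161 × 285 / 79.33 = 0.578 s.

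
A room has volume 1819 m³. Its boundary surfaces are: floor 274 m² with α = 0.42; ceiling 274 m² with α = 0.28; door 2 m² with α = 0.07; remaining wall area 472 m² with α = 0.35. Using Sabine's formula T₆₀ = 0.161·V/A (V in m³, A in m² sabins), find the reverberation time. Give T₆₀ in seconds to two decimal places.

Total absorption A = 274·0.42 + 274·0.28 + 2·0.07 + 472·0.35 = 357.14 m² sabins.
T₆₀ = 0.161 × 1819 / 357.14 = 0.820 s.

0.82 s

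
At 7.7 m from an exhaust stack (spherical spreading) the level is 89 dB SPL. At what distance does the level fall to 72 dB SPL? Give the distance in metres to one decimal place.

54.5 m

For a point source L₁ − L₂ = 20·log₁₀(r₂/r₁), so r₂ = r₁·10^((L₁−L₂)/20).
r₂ = 7.7·10^((89−72)/20) = 7.7·10^(17.0/20) = 54.51 m.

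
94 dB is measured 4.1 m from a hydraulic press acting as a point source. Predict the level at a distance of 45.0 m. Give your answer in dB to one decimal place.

73.2 dB

Spherical spreading from a point source gives a 20·log₁₀(r₂/r₁) drop.
L₂ = 94 − 20·log₁₀(45.0/4.1) = 94 − 20.809 = 73.19 dB.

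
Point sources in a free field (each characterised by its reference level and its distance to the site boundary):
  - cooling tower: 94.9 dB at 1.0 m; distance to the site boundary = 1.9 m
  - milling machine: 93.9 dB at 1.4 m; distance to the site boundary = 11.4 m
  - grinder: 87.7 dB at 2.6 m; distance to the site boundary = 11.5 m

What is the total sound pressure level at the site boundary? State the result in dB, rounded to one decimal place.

89.7 dB

First find each source's level at the receiver (point-source: −20·log₁₀(r/r_ref)), then combine on an intensity basis.
cooling tower: 94.9 − 20·log₁₀(1.9/1.0) = 94.9 − 5.58 = 89.32 dB.
milling machine: 93.9 − 20·log₁₀(11.4/1.4) = 93.9 − 18.22 = 75.68 dB.
grinder: 87.7 − 20·log₁₀(11.5/2.6) = 87.7 − 12.91 = 74.79 dB.
Σ 10^(L/10) = 9.232e+08 → L_total = 10·log₁₀(9.232e+08) = 89.65 dB.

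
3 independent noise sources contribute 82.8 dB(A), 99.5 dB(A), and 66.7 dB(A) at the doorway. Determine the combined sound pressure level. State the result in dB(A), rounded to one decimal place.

Incoherent sources combine by intensity addition: L_total = 10·log₁₀(Σ 10^(L_i/10)).
Σ 10^(L/10) = 10^(82.8/10) + 10^(99.5/10) + 10^(66.7/10) = 9.108e+09.
L_total = 10·log₁₀(9.108e+09) = 99.59 dB(A).

99.6 dB(A)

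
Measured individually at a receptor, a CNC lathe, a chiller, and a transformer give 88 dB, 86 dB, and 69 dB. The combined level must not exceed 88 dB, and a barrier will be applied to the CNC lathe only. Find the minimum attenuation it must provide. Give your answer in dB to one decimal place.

4.5 dB

Fixed contribution from the other sources: Σ 10^(L/10) = 10^(86/10) + 10^(69/10) = 4.061e+08 (86.09 dB).
The limit corresponds to 10^(88/10) = 6.310e+08; subtracting the fixed part leaves 2.249e+08 for the CNC lathe, i.e. 83.52 dB.
Required insertion loss = 88 − 83.52 = 4.48 dB.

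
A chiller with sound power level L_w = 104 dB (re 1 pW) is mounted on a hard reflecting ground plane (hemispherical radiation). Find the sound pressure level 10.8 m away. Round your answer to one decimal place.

The power spreads over a hemisphere of area 2π·r², so L_p = L_w − 10·log₁₀(2π·r²).
2π·r² = 732.9 m², 10·log₁₀ of that is 28.650 dB.
L_p = 104 − 28.650 = 75.35 dB.

75.3 dB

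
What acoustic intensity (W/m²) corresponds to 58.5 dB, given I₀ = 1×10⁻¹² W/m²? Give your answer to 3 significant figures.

L = 10·log₁₀(I/I₀) ⇒ I = I₀·10^(L/10) = 10⁻¹² × 10^5.85.

7.08e-07 W/m²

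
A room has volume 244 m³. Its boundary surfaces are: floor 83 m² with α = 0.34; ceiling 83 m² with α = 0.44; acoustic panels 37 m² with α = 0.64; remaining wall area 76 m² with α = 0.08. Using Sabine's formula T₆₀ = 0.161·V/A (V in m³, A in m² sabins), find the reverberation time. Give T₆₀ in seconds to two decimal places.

A = Σ Sᵢαᵢ = 83·0.34 + 83·0.44 + 37·0.64 + 76·0.08 = 94.50 m².
T₆₀ = 0.161·V/A = 0.161·244/94.50 = 0.416 s.

0.42 s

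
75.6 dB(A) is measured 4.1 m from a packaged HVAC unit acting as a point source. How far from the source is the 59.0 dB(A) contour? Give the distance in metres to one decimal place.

Point-source spreading drops the level by 20·log₁₀(r₂/r₁); inverting, r₂/r₁ = 10^(ΔL/20).
r₂ = 4.1·10^((75.6−59.0)/20) = 4.1·10^(16.6/20) = 27.72 m.

27.7 m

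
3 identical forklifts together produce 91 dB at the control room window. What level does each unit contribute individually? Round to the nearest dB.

86 dB

Dividing the total intensity by 3 lowers the level by 10·log₁₀ 3 = 4.771 dB: L₁ = 91 − 4.771.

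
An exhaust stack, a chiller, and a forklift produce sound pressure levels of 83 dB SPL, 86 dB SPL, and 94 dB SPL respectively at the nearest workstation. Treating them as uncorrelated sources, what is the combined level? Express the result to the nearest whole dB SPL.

For uncorrelated sources the intensities add, so convert each level to linear form, sum, and take 10·log₁₀ of the total.
Σ 10^(L/10) = 10^(83/10) + 10^(86/10) + 10^(94/10) = 3.110e+09.
L_total = 10·log₁₀(3.110e+09) = 94.93 dB SPL.

95 dB SPL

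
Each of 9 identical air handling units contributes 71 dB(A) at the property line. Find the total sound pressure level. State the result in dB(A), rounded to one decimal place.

L_total = L₁ + 10·log₁₀ N for N identical incoherent sources.
L_total = 71 + 10·log₁₀(9) = 71 + 9.542 = 80.54 dB(A).

80.5 dB(A)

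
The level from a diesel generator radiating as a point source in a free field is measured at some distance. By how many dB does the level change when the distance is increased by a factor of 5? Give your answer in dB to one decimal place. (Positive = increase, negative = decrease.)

-14.0 dB

Point-source spreading: ΔL = −20·log₁₀(r₂/r₁).
ΔL = −20·log₁₀(5) = -13.98 dB.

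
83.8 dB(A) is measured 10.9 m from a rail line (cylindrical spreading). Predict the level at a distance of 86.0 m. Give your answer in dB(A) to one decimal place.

For a line source, L₂ = L₁ − 10·log₁₀(r₂/r₁).
L₂ = 83.8 − 10·log₁₀(86.0/10.9) = 83.8 − 8.971 = 74.83 dB(A).

74.8 dB(A)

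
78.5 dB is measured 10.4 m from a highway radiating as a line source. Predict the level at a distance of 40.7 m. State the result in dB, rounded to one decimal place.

For a line source, L₂ = L₁ − 10·log₁₀(r₂/r₁).
L₂ = 78.5 − 10·log₁₀(40.7/10.4) = 78.5 − 5.926 = 72.57 dB.

72.6 dB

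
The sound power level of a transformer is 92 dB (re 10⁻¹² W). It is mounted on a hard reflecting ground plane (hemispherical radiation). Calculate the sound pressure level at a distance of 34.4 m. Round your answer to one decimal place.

L_p = L_w − 10·log₁₀(2π·r²) with r = 34.4 m.
2π·r² = 7435 m², 10·log₁₀ of that is 38.713 dB.
L_p = 92 − 38.713 = 53.29 dB.

53.3 dB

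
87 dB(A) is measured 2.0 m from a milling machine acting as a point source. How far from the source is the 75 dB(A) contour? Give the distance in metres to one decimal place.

8.0 m

The 12.0 dB drop corresponds to a distance ratio of 10^(12.0/20) for a point source.
r₂ = 2.0·10^((87−75)/20) = 2.0·10^(12.0/20) = 7.96 m.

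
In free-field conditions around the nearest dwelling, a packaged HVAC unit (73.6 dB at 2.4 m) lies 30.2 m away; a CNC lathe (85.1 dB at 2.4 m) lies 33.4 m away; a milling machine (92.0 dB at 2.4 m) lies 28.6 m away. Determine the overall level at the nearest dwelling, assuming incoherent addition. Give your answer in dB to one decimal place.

First find each source's level at the receiver (point-source: −20·log₁₀(r/r_ref)), then combine on an intensity basis.
packaged HVAC unit: 73.6 − 20·log₁₀(30.2/2.4) = 73.6 − 22.00 = 51.60 dB.
CNC lathe: 85.1 − 20·log₁₀(33.4/2.4) = 85.1 − 22.87 = 62.23 dB.
milling machine: 92.0 − 20·log₁₀(28.6/2.4) = 92.0 − 21.52 = 70.48 dB.
Σ 10^(L/10) = 1.298e+07 → L_total = 10·log₁₀(1.298e+07) = 71.13 dB.

71.1 dB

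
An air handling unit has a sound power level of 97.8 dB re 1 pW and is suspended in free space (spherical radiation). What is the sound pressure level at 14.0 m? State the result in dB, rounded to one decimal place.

63.9 dB

The power spreads over a sphere of area 4π·r², so L_p = L_w − 10·log₁₀(4π·r²).
4π·r² = 2463 m², 10·log₁₀ of that is 33.915 dB.
L_p = 97.8 − 33.915 = 63.89 dB.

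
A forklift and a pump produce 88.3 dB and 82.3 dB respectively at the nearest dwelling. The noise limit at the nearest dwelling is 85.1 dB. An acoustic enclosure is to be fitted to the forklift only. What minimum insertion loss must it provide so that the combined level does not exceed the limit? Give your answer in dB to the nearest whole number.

Fixed contribution from the other source: Σ 10^(L/10) = 10^(82.3/10) = 1.698e+08 (82.30 dB).
The limit corresponds to 10^(85.1/10) = 3.236e+08; subtracting the fixed part leaves 1.538e+08 for the forklift, i.e. 81.87 dB.
So the forklift must be reduced from 88.3 to 81.87 dB: IL = 6.43 dB.

6 dB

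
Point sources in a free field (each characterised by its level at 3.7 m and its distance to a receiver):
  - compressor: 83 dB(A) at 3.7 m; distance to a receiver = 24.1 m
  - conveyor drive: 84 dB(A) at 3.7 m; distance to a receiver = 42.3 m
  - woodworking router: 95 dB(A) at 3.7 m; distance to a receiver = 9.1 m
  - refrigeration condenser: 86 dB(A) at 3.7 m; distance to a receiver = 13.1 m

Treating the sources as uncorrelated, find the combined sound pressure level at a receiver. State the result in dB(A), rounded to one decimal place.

87.5 dB(A)

First find each source's level at the receiver (point-source: −20·log₁₀(r/r_ref)), then combine on an intensity basis.
compressor: 83 − 20·log₁₀(24.1/3.7) = 83 − 16.28 = 66.72 dB(A).
conveyor drive: 84 − 20·log₁₀(42.3/3.7) = 84 − 21.16 = 62.84 dB(A).
woodworking router: 95 − 20·log₁₀(9.1/3.7) = 95 − 7.82 = 87.18 dB(A).
refrigeration condenser: 86 − 20·log₁₀(13.1/3.7) = 86 − 10.98 = 75.02 dB(A).
Σ 10^(L/10) = 5.612e+08 → L_total = 10·log₁₀(5.612e+08) = 87.49 dB(A).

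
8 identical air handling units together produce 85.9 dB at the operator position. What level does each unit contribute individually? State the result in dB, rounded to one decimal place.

76.9 dB

For N identical incoherent sources L_total = L₁ + 10·log₁₀ N, so L₁ = 85.9 − 10·log₁₀(8) = 85.9 − 9.031.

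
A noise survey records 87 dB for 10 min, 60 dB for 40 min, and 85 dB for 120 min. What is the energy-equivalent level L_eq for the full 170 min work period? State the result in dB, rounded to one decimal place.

Weight each interval's intensity by its duration and average over T = 170 min:
Σ tᵢ·10^(Lᵢ/10) = 10·10^(87/10) + 40·10^(60/10) + 120·10^(85/10) = 4.300e+10.
L_eq = 10·log₁₀(4.300e+10/170) = 84.03 dB.

84.0 dB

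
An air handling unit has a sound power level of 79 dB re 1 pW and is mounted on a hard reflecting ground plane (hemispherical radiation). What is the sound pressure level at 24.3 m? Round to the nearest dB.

43 dB

The power spreads over a hemisphere of area 2π·r², so L_p = L_w − 10·log₁₀(2π·r²).
2π·r² = 3710 m², 10·log₁₀ of that is 35.694 dB.
L_p = 79 − 35.694 = 43.31 dB.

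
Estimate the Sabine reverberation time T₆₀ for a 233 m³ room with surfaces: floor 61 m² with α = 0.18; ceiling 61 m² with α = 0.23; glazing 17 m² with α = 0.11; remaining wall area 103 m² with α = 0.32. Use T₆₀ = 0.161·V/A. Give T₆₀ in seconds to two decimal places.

0.63 s

Total absorption A = 61·0.18 + 61·0.23 + 17·0.11 + 103·0.32 = 59.84 m² sabins.
T₆₀ = 0.161 × 233 / 59.84 = 0.627 s.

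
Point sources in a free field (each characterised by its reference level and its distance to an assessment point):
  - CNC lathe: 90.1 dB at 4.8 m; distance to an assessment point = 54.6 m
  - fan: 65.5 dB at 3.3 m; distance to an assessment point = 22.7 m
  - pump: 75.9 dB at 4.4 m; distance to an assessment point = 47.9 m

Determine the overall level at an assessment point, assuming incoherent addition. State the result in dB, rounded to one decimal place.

Propagate each source to the receiver with L = L_ref − 20·log₁₀(r/r_ref), then add intensities.
CNC lathe: 90.1 − 20·log₁₀(54.6/4.8) = 90.1 − 21.12 = 68.98 dB.
fan: 65.5 − 20·log₁₀(22.7/3.3) = 65.5 − 16.75 = 48.75 dB.
pump: 75.9 − 20·log₁₀(47.9/4.4) = 75.9 − 20.74 = 55.16 dB.
Σ 10^(L/10) = 8.312e+06 → L_total = 10·log₁₀(8.312e+06) = 69.20 dB.

69.2 dB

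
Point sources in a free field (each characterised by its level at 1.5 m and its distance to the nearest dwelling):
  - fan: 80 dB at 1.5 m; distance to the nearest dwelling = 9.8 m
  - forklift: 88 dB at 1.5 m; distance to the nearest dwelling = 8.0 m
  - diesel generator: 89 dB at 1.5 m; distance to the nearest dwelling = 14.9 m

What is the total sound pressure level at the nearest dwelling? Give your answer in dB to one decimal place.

Propagate each source to the receiver with L = L_ref − 20·log₁₀(r/r_ref), then add intensities.
fan: 80 − 20·log₁₀(9.8/1.5) = 80 − 16.30 = 63.70 dB.
forklift: 88 − 20·log₁₀(8.0/1.5) = 88 − 14.54 = 73.46 dB.
diesel generator: 89 − 20·log₁₀(14.9/1.5) = 89 − 19.94 = 69.06 dB.
Σ 10^(L/10) = 3.258e+07 → L_total = 10·log₁₀(3.258e+07) = 75.13 dB.

75.1 dB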